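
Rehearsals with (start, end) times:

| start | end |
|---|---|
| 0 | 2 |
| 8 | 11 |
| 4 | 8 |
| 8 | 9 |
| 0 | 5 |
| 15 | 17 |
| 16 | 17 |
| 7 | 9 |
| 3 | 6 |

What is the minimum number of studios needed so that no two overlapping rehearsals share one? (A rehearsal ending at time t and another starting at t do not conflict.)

3

Count concurrent intervals with a sweep; the peak is the room count.
Events (time:±→running): 0:+→1 0:+→2 2:-→1 3:+→2 4:+→3 … peak 3.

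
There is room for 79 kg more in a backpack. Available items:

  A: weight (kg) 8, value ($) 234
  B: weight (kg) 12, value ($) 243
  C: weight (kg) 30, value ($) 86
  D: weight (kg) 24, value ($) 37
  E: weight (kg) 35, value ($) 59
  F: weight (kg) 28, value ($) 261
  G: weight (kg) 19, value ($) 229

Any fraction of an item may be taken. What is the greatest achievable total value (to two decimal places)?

Order: A (234/8=29.25) > B (243/12=20.25) > G (229/19=12.05) > F (261/28=9.32) > C (86/30=2.87) > E (59/35=1.69) > D (37/24=1.54)
Fill: take A (8 @ 234) → take B (12 @ 243) → take G (19 @ 229) → take F (28 @ 261) → take 12/30 of C → 34.40; 79/79 used.
Total value = 1001.40

1001.40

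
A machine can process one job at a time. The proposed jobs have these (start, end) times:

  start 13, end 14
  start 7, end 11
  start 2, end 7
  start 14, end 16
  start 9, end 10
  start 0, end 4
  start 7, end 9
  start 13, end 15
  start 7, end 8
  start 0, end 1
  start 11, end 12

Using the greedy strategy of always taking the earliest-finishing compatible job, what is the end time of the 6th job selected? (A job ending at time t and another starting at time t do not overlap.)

Greedy by earliest finish: after sorting by end time, pick each interval compatible with the last pick.
Sorted by end: (0,1)  (0,4)  (2,7)  (7,8)  (7,9)  (9,10)  (7,11)  (11,12)  (13,14)  (13,15)  (14,16)
take (0,1); take (2,7); take (7,8); skip (7,9); take (9,10); take (11,12); take (13,14); take (14,16).
Selected: (0,1) (2,7) (7,8) (9,10) (11,12) (13,14) (14,16)

14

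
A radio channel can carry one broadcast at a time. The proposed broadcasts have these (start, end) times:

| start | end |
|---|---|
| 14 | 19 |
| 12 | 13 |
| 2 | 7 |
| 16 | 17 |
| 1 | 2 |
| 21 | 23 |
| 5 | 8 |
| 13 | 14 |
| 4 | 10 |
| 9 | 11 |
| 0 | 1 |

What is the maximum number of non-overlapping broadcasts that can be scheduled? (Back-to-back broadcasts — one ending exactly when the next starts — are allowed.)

8

By end time: (0,1), (1,2), (2,7), (5,8), (4,10), (9,11), (12,13), (13,14), (16,17), (14,19), (21,23).
Pick (0,1); next start ≥ 1 → (1,2); next start ≥ 2 → (2,7); next start ≥ 7 → (9,11); next start ≥ 11 → (12,13); next start ≥ 13 → (13,14); next start ≥ 14 → (16,17); next start ≥ 17 → (21,23).
Selected 8 broadcasts.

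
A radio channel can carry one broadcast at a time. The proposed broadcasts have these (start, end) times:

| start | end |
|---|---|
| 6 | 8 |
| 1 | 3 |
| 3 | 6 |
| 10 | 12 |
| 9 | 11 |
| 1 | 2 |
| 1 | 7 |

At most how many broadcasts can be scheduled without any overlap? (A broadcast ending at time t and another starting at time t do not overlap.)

Sorted by end: (1,2)  (1,3)  (3,6)  (1,7)  (6,8)  (9,11)  (10,12)
take (1,2); skip (1,3); take (3,6); skip (1,7); take (6,8); take (9,11); skip (10,12).
Selected 4 broadcasts.

4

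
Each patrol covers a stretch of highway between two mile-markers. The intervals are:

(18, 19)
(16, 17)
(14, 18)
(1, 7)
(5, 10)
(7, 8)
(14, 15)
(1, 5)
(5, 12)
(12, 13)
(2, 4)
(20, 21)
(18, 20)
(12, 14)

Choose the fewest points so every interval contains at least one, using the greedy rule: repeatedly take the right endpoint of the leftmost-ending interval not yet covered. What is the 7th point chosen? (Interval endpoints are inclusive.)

Sort by right endpoint; whenever an interval is uncovered, place a point at its right end.
Sorted: [2,4] [1,5] [1,7] [7,8] [5,10] [5,12] [12,13] [12,14] [14,15] [16,17] [14,18] [18,19] [18,20] [20,21]
{[2,4],[1,5],[1,7]} hit by 4; {[7,8],[5,10],[5,12]} hit by 8; {[12,13],[12,14]} hit by 13; {[14,15]} hit by 15; {[16,17],[14,18]} hit by 17; {[18,19],[18,20]} hit by 19; {[20,21]} hit by 21.
Points: 4, 8, 13, 15, 17, 19, 21 (7 total).

21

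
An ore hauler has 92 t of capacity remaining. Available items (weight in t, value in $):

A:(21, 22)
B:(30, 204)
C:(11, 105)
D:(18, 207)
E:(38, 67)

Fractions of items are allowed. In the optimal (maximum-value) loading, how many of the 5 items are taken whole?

3

Order: D (207/18=11.50) > C (105/11=9.55) > B (204/30=6.80) > E (67/38=1.76) > A (22/21=1.05)
Fill: take D (18 @ 207) → take C (11 @ 105) → take B (30 @ 204) → take 33/38 of E → 58.18; 92/92 used.
3 item(s) taken whole; one partial (take 33/38 of E).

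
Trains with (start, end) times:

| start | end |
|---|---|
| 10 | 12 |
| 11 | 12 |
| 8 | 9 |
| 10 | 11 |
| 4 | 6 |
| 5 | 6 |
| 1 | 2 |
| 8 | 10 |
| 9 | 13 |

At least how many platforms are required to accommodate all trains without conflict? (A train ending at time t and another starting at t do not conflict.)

3

starts: [1, 4, 5, 8, 8, 9, 10, 10, 11]
ends:   [2, 6, 6, 9, 10, 11, 12, 12, 13]
s1→1 e2→0 s4→1 s5→2 e6→1 e6→0 s8→1 s8→2 e9→1 s9→2 e10→1 s10→2 s10→3  — peak 3.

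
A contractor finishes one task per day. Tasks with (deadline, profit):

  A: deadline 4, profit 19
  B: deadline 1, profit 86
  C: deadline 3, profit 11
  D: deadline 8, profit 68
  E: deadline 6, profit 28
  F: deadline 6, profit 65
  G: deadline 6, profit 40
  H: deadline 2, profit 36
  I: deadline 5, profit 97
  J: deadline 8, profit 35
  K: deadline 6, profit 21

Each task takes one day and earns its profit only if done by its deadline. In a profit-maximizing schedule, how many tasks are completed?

Sort by profit descending; place each in the latest free slot ≤ its deadline.
Profit order: I=97 B=86 D=68 F=65 G=40 H=36 J=35 E=28 K=21 A=19 C=11
Assign: I→slot 5, B→slot 1, D→slot 8, F→slot 6, G→slot 4, H→slot 2, J→slot 7, E→slot 3, K skipped, A skipped, C skipped.
Slots: [1:B] [2:H] [3:E] [4:G] [5:I] [6:F] [7:J] [8:D]
8 of 11 scheduled.

8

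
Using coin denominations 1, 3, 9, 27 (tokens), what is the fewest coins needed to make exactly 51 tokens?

Greedy: take as many of the largest coin as possible, then repeat with the remainder.
51 = 1×27 + 2×9 + 2×3
Total coins = 1 + 2 + 2 = 5

5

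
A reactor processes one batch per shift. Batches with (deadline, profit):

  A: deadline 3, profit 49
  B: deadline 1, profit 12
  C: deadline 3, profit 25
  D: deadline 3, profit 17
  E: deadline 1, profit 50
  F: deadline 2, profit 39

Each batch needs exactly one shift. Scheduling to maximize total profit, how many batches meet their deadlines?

3

Take jobs in profit order; each goes to the latest open slot no later than its deadline.
By profit: E(d1,50), A(d3,49), F(d2,39), C(d3,25), D(d3,17), B(d1,12)
E→slot 1; A→slot 3; F→slot 2; C skipped; D skipped; B skipped.
3 of 6 scheduled.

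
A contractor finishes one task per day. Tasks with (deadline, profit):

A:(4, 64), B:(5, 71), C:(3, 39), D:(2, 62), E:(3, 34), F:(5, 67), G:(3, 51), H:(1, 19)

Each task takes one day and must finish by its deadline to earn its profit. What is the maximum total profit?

Sort by profit descending; place each in the latest free slot ≤ its deadline.
By profit: B(d5,71), F(d5,67), A(d4,64), D(d2,62), G(d3,51), C(d3,39), E(d3,34), H(d1,19)
B→slot 5; F→slot 4; A→slot 3; D→slot 2; G→slot 1; C skipped; E skipped; H skipped.
Profit = 51 + 62 + 64 + 67 + 71 = 315

315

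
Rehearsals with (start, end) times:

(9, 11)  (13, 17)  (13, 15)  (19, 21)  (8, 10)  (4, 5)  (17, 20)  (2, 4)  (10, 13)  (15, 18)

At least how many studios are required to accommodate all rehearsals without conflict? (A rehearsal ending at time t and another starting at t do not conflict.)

Count concurrent intervals with a sweep; the peak is the room count.
starts: [2, 4, 8, 9, 10, 13, 13, 15, 17, 19]
ends:   [4, 5, 10, 11, 13, 15, 17, 18, 20, 21]
s2→1 e4→0 s4→1 e5→0 s8→1 s9→2  — peak 2.

2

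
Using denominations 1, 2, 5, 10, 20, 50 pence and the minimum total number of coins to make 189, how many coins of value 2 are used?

189 − 3×50→39 − 1×20→19 − 1×10→9 − 1×5→4 − 2×2→0
Count of 2: 2

2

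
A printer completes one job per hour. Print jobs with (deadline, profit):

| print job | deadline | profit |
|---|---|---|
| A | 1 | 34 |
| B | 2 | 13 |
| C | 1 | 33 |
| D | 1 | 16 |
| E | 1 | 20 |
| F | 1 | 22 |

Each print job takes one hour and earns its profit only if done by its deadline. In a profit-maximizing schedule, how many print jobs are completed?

Take jobs in profit order; each goes to the latest open slot no later than its deadline.
Profit order: A=34 C=33 F=22 E=20 D=16 B=13
Assign: A→slot 1, C skipped, F skipped, E skipped, D skipped, B→slot 2.
Slots: [1:A] [2:B]
2 of 6 scheduled.

2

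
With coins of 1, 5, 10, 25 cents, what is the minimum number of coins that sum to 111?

6

Greedy: take as many of the largest coin as possible, then repeat with the remainder.
111 = 4×25 + 1×10 + 1×1
Total coins = 4 + 1 + 1 = 6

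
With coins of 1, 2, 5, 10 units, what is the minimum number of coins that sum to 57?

Use the largest denomination that fits, subtract, and repeat.
57 = 5×10 + 1×5 + 1×2
Total coins = 5 + 1 + 1 = 7

7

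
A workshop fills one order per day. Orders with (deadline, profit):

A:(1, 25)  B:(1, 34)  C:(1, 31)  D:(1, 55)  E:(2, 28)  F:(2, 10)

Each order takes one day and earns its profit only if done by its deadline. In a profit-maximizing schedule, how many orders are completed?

2

By profit: D(d1,55), B(d1,34), C(d1,31), E(d2,28), A(d1,25), F(d2,10)
D→slot 1; B skipped; C skipped; E→slot 2; A skipped; F skipped.
2 of 6 scheduled.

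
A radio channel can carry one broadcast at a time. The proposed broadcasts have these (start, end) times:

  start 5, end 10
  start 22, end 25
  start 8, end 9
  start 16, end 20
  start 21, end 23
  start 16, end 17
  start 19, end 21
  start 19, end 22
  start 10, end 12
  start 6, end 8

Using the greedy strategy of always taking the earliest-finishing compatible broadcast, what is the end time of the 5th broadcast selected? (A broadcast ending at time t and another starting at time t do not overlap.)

By end time: (6,8), (8,9), (5,10), (10,12), (16,17), (16,20), (19,21), (19,22), (21,23), (22,25).
Pick (6,8); next start ≥ 8 → (8,9); next start ≥ 9 → (10,12); next start ≥ 12 → (16,17); next start ≥ 17 → (19,21); next start ≥ 21 → (21,23).
Selected: (6,8) (8,9) (10,12) (16,17) (19,21) (21,23)

21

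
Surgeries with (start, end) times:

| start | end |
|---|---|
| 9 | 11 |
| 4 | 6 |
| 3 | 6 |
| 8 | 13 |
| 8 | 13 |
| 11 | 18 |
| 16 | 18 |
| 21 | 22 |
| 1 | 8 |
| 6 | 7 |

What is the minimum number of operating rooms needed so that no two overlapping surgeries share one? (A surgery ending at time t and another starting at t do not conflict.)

Count concurrent intervals with a sweep; the peak is the room count.
Events (time:±→running): 1:+→1 3:+→2 4:+→3 … peak 3.

3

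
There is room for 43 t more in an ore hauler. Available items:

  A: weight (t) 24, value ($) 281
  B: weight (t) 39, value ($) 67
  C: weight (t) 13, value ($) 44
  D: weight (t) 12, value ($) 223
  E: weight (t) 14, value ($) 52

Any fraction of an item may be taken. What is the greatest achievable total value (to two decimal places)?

530.00

Sort by value per unit weight and fill in that order.
Ratios (sorted): D 18.58, A 11.71, E 3.71, C 3.38, B 1.72
take D (12 @ 223); take A (24 @ 281); take 7/14 of E → 26.00. Capacity used 43/43.
Total value = 530.00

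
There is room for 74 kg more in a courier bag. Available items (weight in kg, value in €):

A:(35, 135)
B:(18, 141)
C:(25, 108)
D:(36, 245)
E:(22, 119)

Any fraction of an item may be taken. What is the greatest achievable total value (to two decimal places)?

494.18

Greedy by value/weight ratio, highest first.
Order: B (141/18=7.83) > D (245/36=6.81) > E (119/22=5.41) > C (108/25=4.32) > A (135/35=3.86)
Fill: take B (18 @ 141) → take D (36 @ 245) → take 20/22 of E → 108.18; 74/74 used.
Total value = 494.18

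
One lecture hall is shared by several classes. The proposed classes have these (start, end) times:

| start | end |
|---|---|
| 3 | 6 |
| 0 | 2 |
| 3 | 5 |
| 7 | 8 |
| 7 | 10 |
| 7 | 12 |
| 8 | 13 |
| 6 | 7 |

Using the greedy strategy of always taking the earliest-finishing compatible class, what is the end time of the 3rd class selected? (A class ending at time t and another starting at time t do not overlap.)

Sorted by end: (0,2)  (3,5)  (3,6)  (6,7)  (7,8)  (7,10)  (7,12)  (8,13)
take (0,2); take (3,5); take (6,7); take (7,8); skip (7,10); skip (7,12); take (8,13).
Selected: (0,2) (3,5) (6,7) (7,8) (8,13)

7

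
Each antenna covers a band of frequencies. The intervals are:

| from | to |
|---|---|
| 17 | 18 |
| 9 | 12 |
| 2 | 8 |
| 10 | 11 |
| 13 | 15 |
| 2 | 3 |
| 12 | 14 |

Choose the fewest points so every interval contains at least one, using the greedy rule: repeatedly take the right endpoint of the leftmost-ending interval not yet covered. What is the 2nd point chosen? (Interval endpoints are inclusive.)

11

By right end: [2,3]  [2,8]  [10,11]  [9,12]  [12,14]  [13,15]  [17,18]
[2,3] uncovered → point at 3; [10,11] uncovered → point at 11; [12,14] uncovered → point at 14; [17,18] uncovered → point at 18.
Points: 3, 11, 14, 18 (4 total).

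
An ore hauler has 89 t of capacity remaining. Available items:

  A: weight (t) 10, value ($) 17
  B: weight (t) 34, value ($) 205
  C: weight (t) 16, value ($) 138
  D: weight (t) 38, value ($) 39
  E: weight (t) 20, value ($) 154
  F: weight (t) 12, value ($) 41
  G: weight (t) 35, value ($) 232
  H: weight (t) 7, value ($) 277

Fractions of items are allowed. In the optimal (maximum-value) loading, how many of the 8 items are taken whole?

4

Ratios (sorted): H 39.57, C 8.62, E 7.70, G 6.63, B 6.03, F 3.42, A 1.70, D 1.03
take H (7 @ 277); take C (16 @ 138); take E (20 @ 154); take G (35 @ 232); take 11/34 of B → 66.32. Capacity used 89/89.
4 item(s) taken whole; one partial (take 11/34 of B).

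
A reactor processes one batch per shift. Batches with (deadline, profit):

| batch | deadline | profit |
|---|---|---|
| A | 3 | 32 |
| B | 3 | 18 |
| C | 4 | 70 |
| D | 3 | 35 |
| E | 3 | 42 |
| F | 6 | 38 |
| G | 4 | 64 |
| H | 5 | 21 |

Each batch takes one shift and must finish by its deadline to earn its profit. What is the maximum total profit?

Take jobs in profit order; each goes to the latest open slot no later than its deadline.
Profit order: C=70 G=64 E=42 F=38 D=35 A=32 H=21 B=18
Assign: C→slot 4, G→slot 3, E→slot 2, F→slot 6, D→slot 1, A skipped, H→slot 5, B skipped.
Slots: [1:D] [2:E] [3:G] [4:C] [5:H] [6:F]
Profit = 35 + 42 + 64 + 70 + 21 + 38 = 270

270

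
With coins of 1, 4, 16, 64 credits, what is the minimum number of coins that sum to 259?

Use the largest denomination that fits, subtract, and repeat.
259 = 4×64 + 3×1
Total coins = 4 + 3 = 7

7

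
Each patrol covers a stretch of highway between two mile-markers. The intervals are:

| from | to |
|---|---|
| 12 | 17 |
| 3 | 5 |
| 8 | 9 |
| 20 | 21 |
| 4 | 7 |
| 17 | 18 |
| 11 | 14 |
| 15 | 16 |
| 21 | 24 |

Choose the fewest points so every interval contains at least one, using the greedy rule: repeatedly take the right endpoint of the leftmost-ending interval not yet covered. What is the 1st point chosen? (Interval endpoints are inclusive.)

Process intervals by earliest right end; each time one isn't hit yet, stab at its right endpoint.
Sorted: [3,5] [4,7] [8,9] [11,14] [15,16] [12,17] [17,18] [20,21] [21,24]
{[3,5],[4,7]} hit by 5; {[8,9]} hit by 9; {[11,14]} hit by 14; {[15,16],[12,17]} hit by 16; {[17,18]} hit by 18; {[20,21],[21,24]} hit by 21.
Points: 5, 9, 14, 16, 18, 21 (6 total).

5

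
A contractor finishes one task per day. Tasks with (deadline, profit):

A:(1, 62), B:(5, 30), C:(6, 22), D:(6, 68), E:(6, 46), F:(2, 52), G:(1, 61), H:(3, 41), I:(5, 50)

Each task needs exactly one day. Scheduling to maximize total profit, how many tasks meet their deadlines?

6

Sort by profit descending; place each in the latest free slot ≤ its deadline.
By profit: D(d6,68), A(d1,62), G(d1,61), F(d2,52), I(d5,50), E(d6,46), H(d3,41), B(d5,30), C(d6,22)
D→slot 6; A→slot 1; G skipped; F→slot 2; I→slot 5; E→slot 4; H→slot 3; B skipped; C skipped.
6 of 9 scheduled.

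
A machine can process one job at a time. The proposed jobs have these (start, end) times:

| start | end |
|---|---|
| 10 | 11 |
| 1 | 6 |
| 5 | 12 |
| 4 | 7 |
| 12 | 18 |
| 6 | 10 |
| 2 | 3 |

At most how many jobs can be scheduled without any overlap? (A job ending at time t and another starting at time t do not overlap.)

Order by finish time; keep every interval that doesn't clash with the previous kept one.
By end time: (2,3), (1,6), (4,7), (6,10), (10,11), (5,12), (12,18).
Pick (2,3); next start ≥ 3 → (4,7); next start ≥ 7 → (10,11); next start ≥ 11 → (12,18).
Selected 4 jobs.

4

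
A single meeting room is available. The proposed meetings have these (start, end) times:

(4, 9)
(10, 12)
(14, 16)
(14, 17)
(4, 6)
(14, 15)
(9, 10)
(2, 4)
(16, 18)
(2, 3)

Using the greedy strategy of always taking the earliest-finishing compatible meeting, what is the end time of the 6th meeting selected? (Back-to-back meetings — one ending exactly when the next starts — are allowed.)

18

Sort by end time and greedily take each interval whose start is ≥ the last chosen end.
By end time: (2,3), (2,4), (4,6), (4,9), (9,10), (10,12), (14,15), (14,16), (14,17), (16,18).
Pick (2,3); next start ≥ 3 → (4,6); next start ≥ 6 → (9,10); next start ≥ 10 → (10,12); next start ≥ 12 → (14,15); next start ≥ 15 → (16,18).
Selected: (2,3) (4,6) (9,10) (10,12) (14,15) (16,18)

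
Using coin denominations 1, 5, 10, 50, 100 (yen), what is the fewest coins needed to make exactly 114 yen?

6

114 = 1×100 + 1×10 + 4×1
Total coins = 1 + 1 + 4 = 6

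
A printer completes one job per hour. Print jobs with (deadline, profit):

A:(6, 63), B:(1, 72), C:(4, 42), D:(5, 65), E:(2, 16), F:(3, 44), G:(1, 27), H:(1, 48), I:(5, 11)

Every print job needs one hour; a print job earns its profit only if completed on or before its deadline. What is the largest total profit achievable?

302

By profit: B(d1,72), D(d5,65), A(d6,63), H(d1,48), F(d3,44), C(d4,42), G(d1,27), E(d2,16), I(d5,11)
B→slot 1; D→slot 5; A→slot 6; H skipped; F→slot 3; C→slot 4; G skipped; E→slot 2; I skipped.
Profit = 72 + 16 + 44 + 42 + 65 + 63 = 302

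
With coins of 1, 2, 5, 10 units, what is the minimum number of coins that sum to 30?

3

30 − 3×10→0
Total coins = 3 = 3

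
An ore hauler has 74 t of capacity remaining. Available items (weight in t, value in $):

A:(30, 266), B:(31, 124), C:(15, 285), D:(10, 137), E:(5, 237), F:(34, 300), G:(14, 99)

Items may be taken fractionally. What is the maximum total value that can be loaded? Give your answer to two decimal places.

Order: E (237/5=47.40) > C (285/15=19.00) > D (137/10=13.70) > A (266/30=8.87) > F (300/34=8.82) > G (99/14=7.07) > B (124/31=4.00)
Fill: take E (5 @ 237) → take C (15 @ 285) → take D (10 @ 137) → take A (30 @ 266) → take 14/34 of F → 123.53; 74/74 used.
Total value = 1048.53

1048.53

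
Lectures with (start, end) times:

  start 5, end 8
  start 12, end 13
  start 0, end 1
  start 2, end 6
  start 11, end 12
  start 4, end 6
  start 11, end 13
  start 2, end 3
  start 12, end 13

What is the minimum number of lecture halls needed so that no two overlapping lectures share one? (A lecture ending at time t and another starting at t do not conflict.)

Count concurrent intervals with a sweep; the peak is the room count.
starts: [0, 2, 2, 4, 5, 11, 11, 12, 12]
ends:   [1, 3, 6, 6, 8, 12, 13, 13, 13]
s0→1 e1→0 s2→1 s2→2 e3→1 s4→2 s5→3  — peak 3.

3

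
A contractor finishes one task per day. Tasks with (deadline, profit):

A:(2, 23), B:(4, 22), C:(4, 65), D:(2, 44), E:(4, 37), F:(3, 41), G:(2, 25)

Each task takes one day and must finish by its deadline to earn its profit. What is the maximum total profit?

187

Take jobs in profit order; each goes to the latest open slot no later than its deadline.
Profit order: C=65 D=44 F=41 E=37 G=25 A=23 B=22
Assign: C→slot 4, D→slot 2, F→slot 3, E→slot 1, G skipped, A skipped, B skipped.
Slots: [1:E] [2:D] [3:F] [4:C]
Profit = 37 + 44 + 41 + 65 = 187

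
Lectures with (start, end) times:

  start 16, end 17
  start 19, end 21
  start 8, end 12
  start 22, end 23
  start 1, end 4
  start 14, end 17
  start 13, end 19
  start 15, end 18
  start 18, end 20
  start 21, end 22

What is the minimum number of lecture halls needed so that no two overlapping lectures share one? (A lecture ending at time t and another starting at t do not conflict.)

Events (time:±→running): 1:+→1 4:-→0 8:+→1 12:-→0 13:+→1 14:+→2 15:+→3 16:+→4 … peak 4.

4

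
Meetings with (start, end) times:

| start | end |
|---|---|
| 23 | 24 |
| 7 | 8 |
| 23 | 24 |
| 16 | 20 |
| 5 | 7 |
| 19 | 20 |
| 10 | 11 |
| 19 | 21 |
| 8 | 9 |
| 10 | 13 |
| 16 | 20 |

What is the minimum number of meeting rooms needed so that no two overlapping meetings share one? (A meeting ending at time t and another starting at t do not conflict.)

4

Count concurrent intervals with a sweep; the peak is the room count.
Events (time:±→running): 5:+→1 7:-→0 7:+→1 8:-→0 8:+→1 9:-→0 10:+→1 10:+→2 11:-→1 13:-→0 16:+→1 16:+→2 19:+→3 19:+→4 … peak 4.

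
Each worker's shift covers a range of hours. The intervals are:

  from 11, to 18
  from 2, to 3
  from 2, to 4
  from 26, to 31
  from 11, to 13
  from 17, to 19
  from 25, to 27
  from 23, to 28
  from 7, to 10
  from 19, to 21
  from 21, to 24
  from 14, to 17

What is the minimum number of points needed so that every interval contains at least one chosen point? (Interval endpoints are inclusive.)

6

By right end: [2,3]  [2,4]  [7,10]  [11,13]  [14,17]  [11,18]  [17,19]  [19,21]  [21,24]  [25,27]  [23,28]  [26,31]
[2,3] uncovered → point at 3; [7,10] uncovered → point at 10; [11,13] uncovered → point at 13; [14,17] uncovered → point at 17; [19,21] uncovered → point at 21; [25,27] uncovered → point at 27.
Points: 3, 10, 13, 17, 21, 27 (6 total).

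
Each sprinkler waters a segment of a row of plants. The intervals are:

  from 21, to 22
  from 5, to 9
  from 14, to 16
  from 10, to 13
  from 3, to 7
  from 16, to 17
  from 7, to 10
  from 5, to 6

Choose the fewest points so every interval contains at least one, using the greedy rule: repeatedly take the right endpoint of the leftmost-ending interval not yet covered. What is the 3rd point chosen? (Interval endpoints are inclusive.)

Process intervals by earliest right end; each time one isn't hit yet, stab at its right endpoint.
By right end: [5,6]  [3,7]  [5,9]  [7,10]  [10,13]  [14,16]  [16,17]  [21,22]
[5,6] uncovered → point at 6; [7,10] uncovered → point at 10; [14,16] uncovered → point at 16; [21,22] uncovered → point at 22.
Points: 6, 10, 16, 22 (4 total).

16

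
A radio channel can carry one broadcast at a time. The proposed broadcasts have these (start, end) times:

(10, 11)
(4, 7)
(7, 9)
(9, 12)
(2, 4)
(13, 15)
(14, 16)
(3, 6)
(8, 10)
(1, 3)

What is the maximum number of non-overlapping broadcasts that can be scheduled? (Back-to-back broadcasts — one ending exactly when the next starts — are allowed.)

5

Sorted by end: (1,3)  (2,4)  (3,6)  (4,7)  (7,9)  (8,10)  (10,11)  (9,12)  (13,15)  (14,16)
take (1,3); take (3,6); skip (4,7); take (7,9); take (10,11); take (13,15).
Selected 5 broadcasts.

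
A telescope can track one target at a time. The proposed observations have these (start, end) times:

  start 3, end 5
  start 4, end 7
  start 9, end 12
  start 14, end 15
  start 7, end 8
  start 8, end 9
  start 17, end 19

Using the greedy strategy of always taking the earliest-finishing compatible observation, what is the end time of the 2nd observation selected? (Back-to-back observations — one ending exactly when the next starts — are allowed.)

Order by finish time; keep every interval that doesn't clash with the previous kept one.
By end time: (3,5), (4,7), (7,8), (8,9), (9,12), (14,15), (17,19).
Pick (3,5); next start ≥ 5 → (7,8); next start ≥ 8 → (8,9); next start ≥ 9 → (9,12); next start ≥ 12 → (14,15); next start ≥ 15 → (17,19).
Selected: (3,5) (7,8) (8,9) (9,12) (14,15) (17,19)

8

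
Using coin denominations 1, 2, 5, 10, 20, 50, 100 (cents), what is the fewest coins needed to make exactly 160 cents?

3

160 − 1×100→60 − 1×50→10 − 1×10→0
Total coins = 1 + 1 + 1 = 3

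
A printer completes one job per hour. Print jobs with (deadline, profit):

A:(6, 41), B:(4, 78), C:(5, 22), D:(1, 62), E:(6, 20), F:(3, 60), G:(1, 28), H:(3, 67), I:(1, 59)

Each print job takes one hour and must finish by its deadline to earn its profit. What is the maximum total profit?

330

By profit: B(d4,78), H(d3,67), D(d1,62), F(d3,60), I(d1,59), A(d6,41), G(d1,28), C(d5,22), E(d6,20)
B→slot 4; H→slot 3; D→slot 1; F→slot 2; I skipped; A→slot 6; G skipped; C→slot 5; E skipped.
Profit = 62 + 60 + 67 + 78 + 22 + 41 = 330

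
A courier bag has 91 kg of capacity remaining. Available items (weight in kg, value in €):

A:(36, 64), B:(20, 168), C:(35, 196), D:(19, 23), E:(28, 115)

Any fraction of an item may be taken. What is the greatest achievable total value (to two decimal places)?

Order: B (168/20=8.40) > C (196/35=5.60) > E (115/28=4.11) > A (64/36=1.78) > D (23/19=1.21)
Fill: take B (20 @ 168) → take C (35 @ 196) → take E (28 @ 115) → take 8/36 of A → 14.22; 91/91 used.
Total value = 493.22

493.22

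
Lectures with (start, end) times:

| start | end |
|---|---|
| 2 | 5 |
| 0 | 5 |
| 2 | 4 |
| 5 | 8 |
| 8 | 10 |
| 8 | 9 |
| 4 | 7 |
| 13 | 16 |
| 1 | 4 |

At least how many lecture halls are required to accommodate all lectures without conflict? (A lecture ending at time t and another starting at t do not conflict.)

Events (time:±→running): 0:+→1 1:+→2 2:+→3 2:+→4 … peak 4.

4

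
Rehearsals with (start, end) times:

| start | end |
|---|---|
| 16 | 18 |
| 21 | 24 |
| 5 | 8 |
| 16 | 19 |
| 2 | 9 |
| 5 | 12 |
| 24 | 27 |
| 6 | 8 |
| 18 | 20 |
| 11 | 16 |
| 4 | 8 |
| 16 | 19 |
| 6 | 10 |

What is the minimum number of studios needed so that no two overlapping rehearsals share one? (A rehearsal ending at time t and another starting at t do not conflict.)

The answer is the maximum number of intervals overlapping at any instant.
starts: [2, 4, 5, 5, 6, 6, 11, 16, 16, 16, 18, 21, 24]
ends:   [8, 8, 8, 9, 10, 12, 16, 18, 19, 19, 20, 24, 27]
s2→1 s4→2 s5→3 s5→4 s6→5 s6→6  — peak 6.

6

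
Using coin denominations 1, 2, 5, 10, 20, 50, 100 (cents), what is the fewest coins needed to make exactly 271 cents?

5

Greedy: take as many of the largest coin as possible, then repeat with the remainder.
271 = 2×100 + 1×50 + 1×20 + 1×1
Total coins = 2 + 1 + 1 + 1 = 5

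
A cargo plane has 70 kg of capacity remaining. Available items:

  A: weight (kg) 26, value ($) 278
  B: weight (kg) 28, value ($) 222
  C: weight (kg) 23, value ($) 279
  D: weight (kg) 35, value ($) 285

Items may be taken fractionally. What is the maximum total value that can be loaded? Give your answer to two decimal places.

Order: C (279/23=12.13) > A (278/26=10.69) > D (285/35=8.14) > B (222/28=7.93)
Fill: take C (23 @ 279) → take A (26 @ 278) → take 21/35 of D → 171.00; 70/70 used.
Total value = 728.00

728.00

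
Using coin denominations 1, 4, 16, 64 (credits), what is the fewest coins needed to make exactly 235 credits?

235 − 3×64→43 − 2×16→11 − 2×4→3 − 3×1→0
Total coins = 3 + 2 + 2 + 3 = 10

10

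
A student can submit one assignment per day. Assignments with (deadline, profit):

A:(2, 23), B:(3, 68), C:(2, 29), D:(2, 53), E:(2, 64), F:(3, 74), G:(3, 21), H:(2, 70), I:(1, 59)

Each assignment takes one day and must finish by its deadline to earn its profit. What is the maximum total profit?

212

Take jobs in profit order; each goes to the latest open slot no later than its deadline.
Profit order: F=74 H=70 B=68 E=64 I=59 D=53 C=29 A=23 G=21
Assign: F→slot 3, H→slot 2, B→slot 1, E skipped, I skipped, D skipped, C skipped, A skipped, G skipped.
Slots: [1:B] [2:H] [3:F]
Profit = 68 + 70 + 74 = 212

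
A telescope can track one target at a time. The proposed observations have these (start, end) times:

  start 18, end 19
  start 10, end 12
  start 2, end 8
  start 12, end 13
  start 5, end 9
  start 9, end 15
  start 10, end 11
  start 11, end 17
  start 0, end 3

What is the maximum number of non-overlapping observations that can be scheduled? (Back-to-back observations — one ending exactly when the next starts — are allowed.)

5

By end time: (0,3), (2,8), (5,9), (10,11), (10,12), (12,13), (9,15), (11,17), (18,19).
Pick (0,3); next start ≥ 3 → (5,9); next start ≥ 9 → (10,11); next start ≥ 11 → (12,13); next start ≥ 13 → (18,19).
Selected 5 observations.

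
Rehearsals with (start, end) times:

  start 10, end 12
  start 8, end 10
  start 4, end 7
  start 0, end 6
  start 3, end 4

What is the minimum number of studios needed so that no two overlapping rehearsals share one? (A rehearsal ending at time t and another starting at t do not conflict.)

Count concurrent intervals with a sweep; the peak is the room count.
starts: [0, 3, 4, 8, 10]
ends:   [4, 6, 7, 10, 12]
s0→1 s3→2  — peak 2.

2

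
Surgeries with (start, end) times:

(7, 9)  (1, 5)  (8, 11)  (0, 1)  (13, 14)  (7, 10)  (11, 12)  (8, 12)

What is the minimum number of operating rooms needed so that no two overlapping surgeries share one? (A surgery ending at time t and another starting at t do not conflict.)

4

The answer is the maximum number of intervals overlapping at any instant.
starts: [0, 1, 7, 7, 8, 8, 11, 13]
ends:   [1, 5, 9, 10, 11, 12, 12, 14]
s0→1 e1→0 s1→1 e5→0 s7→1 s7→2 s8→3 s8→4  — peak 4.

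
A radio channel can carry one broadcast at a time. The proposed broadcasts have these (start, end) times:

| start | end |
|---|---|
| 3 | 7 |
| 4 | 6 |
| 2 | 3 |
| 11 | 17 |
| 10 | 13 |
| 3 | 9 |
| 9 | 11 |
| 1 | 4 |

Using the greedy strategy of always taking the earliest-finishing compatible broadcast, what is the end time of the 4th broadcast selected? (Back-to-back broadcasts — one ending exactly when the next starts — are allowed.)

Order by finish time; keep every interval that doesn't clash with the previous kept one.
By end time: (2,3), (1,4), (4,6), (3,7), (3,9), (9,11), (10,13), (11,17).
Pick (2,3); next start ≥ 3 → (4,6); next start ≥ 6 → (9,11); next start ≥ 11 → (11,17).
Selected: (2,3) (4,6) (9,11) (11,17)

17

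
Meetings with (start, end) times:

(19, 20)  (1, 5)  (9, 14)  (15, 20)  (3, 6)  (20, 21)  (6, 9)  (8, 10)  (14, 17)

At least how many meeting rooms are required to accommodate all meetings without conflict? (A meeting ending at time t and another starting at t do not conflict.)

2

Count concurrent intervals with a sweep; the peak is the room count.
starts: [1, 3, 6, 8, 9, 14, 15, 19, 20]
ends:   [5, 6, 9, 10, 14, 17, 20, 20, 21]
s1→1 s3→2  — peak 2.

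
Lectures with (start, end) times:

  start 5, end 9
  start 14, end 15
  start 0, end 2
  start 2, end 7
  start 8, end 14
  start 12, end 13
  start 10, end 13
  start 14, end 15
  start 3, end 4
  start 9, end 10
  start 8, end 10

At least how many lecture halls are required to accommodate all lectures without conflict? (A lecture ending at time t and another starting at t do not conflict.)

starts: [0, 2, 3, 5, 8, 8, 9, 10, 12, 14, 14]
ends:   [2, 4, 7, 9, 10, 10, 13, 13, 14, 15, 15]
s0→1 e2→0 s2→1 s3→2 e4→1 s5→2 e7→1 s8→2 s8→3  — peak 3.

3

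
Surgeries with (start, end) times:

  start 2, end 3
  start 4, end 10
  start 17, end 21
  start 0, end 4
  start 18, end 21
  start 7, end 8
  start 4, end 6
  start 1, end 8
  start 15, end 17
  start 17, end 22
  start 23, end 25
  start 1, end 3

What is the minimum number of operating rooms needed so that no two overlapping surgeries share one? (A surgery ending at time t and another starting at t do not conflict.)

starts: [0, 1, 1, 2, 4, 4, 7, 15, 17, 17, 18, 23]
ends:   [3, 3, 4, 6, 8, 8, 10, 17, 21, 21, 22, 25]
s0→1 s1→2 s1→3 s2→4  — peak 4.

4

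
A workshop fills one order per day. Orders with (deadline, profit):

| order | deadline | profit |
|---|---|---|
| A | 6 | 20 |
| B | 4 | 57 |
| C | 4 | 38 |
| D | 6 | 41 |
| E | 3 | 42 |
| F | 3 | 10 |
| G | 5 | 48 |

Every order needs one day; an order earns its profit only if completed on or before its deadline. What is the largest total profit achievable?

By profit: B(d4,57), G(d5,48), E(d3,42), D(d6,41), C(d4,38), A(d6,20), F(d3,10)
B→slot 4; G→slot 5; E→slot 3; D→slot 6; C→slot 2; A→slot 1; F skipped.
Profit = 20 + 38 + 42 + 57 + 48 + 41 = 246

246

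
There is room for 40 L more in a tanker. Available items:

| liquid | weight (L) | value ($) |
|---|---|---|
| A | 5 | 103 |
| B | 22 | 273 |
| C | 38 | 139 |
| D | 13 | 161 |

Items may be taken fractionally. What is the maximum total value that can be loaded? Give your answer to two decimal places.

Ratios (sorted): A 20.60, B 12.41, D 12.38, C 3.66
take A (5 @ 103); take B (22 @ 273); take D (13 @ 161). Capacity used 40/40.
Total value = 537.00

537.00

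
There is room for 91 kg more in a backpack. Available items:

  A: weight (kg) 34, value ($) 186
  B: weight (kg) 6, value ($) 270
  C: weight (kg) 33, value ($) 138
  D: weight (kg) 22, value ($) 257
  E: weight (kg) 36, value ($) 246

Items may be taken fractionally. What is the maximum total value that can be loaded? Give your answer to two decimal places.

920.71

Sort by value per unit weight and fill in that order.
Ratios (sorted): B 45.00, D 11.68, E 6.83, A 5.47, C 4.18
take B (6 @ 270); take D (22 @ 257); take E (36 @ 246); take 27/34 of A → 147.71. Capacity used 91/91.
Total value = 920.71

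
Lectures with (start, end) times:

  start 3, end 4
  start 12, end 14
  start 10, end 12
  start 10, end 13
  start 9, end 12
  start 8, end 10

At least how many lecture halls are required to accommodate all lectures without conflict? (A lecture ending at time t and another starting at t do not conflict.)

3

Count concurrent intervals with a sweep; the peak is the room count.
Events (time:±→running): 3:+→1 4:-→0 8:+→1 9:+→2 10:-→1 10:+→2 10:+→3 … peak 3.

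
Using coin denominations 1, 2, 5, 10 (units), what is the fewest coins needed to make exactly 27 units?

Use the largest denomination that fits, subtract, and repeat.
27 = 2×10 + 1×5 + 1×2
Total coins = 2 + 1 + 1 = 4

4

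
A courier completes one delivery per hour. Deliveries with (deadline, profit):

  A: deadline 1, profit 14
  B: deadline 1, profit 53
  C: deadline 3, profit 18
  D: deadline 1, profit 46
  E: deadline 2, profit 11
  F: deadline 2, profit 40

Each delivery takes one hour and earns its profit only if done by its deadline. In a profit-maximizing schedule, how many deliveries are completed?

3

Sort by profit descending; place each in the latest free slot ≤ its deadline.
Profit order: B=53 D=46 F=40 C=18 A=14 E=11
Assign: B→slot 1, D skipped, F→slot 2, C→slot 3, A skipped, E skipped.
Slots: [1:B] [2:F] [3:C]
3 of 6 scheduled.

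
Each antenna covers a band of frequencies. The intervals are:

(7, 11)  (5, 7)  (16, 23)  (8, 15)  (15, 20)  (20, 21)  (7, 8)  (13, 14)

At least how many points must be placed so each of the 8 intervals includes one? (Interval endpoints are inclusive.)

3

By right end: [5,7]  [7,8]  [7,11]  [13,14]  [8,15]  [15,20]  [20,21]  [16,23]
[5,7] uncovered → point at 7; [13,14] uncovered → point at 14; [15,20] uncovered → point at 20.
Points: 7, 14, 20 (3 total).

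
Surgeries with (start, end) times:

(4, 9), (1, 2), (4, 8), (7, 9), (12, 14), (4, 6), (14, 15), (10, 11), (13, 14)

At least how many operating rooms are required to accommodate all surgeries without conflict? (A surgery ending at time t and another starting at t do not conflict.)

3

The answer is the maximum number of intervals overlapping at any instant.
Events (time:±→running): 1:+→1 2:-→0 4:+→1 4:+→2 4:+→3 … peak 3.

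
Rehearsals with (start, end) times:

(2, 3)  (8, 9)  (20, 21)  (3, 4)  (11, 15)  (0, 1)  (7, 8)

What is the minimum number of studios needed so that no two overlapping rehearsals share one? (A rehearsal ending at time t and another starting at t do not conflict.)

1

Count concurrent intervals with a sweep; the peak is the room count.
Events (time:±→running): 0:+→1 … peak 1.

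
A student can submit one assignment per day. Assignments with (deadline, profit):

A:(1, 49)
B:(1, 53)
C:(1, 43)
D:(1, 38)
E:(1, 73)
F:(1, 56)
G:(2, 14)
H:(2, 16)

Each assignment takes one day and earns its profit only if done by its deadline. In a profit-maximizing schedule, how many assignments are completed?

Take jobs in profit order; each goes to the latest open slot no later than its deadline.
By profit: E(d1,73), F(d1,56), B(d1,53), A(d1,49), C(d1,43), D(d1,38), H(d2,16), G(d2,14)
E→slot 1; F skipped; B skipped; A skipped; C skipped; D skipped; H→slot 2; G skipped.
2 of 8 scheduled.

2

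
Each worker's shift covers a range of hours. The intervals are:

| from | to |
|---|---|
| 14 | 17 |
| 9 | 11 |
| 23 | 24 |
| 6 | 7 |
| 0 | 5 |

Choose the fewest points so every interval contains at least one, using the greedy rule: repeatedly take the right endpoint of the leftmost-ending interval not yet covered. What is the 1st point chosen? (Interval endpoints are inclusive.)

5

Sorted: [0,5] [6,7] [9,11] [14,17] [23,24]
{[0,5]} hit by 5; {[6,7]} hit by 7; {[9,11]} hit by 11; {[14,17]} hit by 17; {[23,24]} hit by 24.
Points: 5, 7, 11, 17, 24 (5 total).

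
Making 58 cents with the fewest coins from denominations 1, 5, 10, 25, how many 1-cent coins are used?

Greedy: take as many of the largest coin as possible, then repeat with the remainder.
58 − 2×25→8 − 1×5→3 − 3×1→0
Count of 1: 3

3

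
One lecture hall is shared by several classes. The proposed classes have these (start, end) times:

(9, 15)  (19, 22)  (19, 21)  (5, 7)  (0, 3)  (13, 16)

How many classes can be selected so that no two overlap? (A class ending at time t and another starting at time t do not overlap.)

4

Order by finish time; keep every interval that doesn't clash with the previous kept one.
Sorted by end: (0,3)  (5,7)  (9,15)  (13,16)  (19,21)  (19,22)
take (0,3); take (5,7); take (9,15); take (19,21).
Selected 4 classes.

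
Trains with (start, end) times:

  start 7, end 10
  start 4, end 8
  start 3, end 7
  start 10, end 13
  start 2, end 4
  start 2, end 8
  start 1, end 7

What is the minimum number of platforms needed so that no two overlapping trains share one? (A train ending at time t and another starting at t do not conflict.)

4

The answer is the maximum number of intervals overlapping at any instant.
Events (time:±→running): 1:+→1 2:+→2 2:+→3 3:+→4 … peak 4.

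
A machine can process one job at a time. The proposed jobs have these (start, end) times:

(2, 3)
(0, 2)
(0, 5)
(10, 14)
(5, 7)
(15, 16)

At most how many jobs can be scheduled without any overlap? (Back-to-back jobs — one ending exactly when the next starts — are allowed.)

5

Greedy by earliest finish: after sorting by end time, pick each interval compatible with the last pick.
Sorted by end: (0,2)  (2,3)  (0,5)  (5,7)  (10,14)  (15,16)
take (0,2); take (2,3); take (5,7); take (10,14); take (15,16).
Selected 5 jobs.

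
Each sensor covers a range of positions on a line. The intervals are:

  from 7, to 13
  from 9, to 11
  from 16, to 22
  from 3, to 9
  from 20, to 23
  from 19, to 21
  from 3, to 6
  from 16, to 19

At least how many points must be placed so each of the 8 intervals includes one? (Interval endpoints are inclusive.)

By right end: [3,6]  [3,9]  [9,11]  [7,13]  [16,19]  [19,21]  [16,22]  [20,23]
[3,6] uncovered → point at 6; [9,11] uncovered → point at 11; [16,19] uncovered → point at 19; [20,23] uncovered → point at 23.
Points: 6, 11, 19, 23 (4 total).

4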